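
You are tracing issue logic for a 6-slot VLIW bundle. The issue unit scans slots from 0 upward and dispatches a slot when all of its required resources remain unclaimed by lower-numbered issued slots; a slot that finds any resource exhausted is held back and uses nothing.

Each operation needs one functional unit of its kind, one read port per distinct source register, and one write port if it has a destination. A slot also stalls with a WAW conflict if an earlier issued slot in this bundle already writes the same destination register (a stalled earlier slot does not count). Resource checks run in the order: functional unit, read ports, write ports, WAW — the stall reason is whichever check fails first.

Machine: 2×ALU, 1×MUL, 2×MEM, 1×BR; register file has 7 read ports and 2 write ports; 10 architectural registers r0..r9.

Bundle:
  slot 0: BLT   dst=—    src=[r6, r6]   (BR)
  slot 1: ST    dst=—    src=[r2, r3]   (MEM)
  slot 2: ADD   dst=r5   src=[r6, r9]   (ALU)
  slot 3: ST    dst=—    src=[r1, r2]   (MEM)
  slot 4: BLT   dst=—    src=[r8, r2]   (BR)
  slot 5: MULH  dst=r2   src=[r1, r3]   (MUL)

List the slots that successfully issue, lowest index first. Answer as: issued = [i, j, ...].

issued = [0, 1, 2, 3]

[0] BR needs rd=1 wr=0: ok; after: ALU=2 MUL=1 MEM=2 BR=0, R=6, W=2
[1] MEM needs rd=2 wr=0: ok; after: ALU=2 MUL=1 MEM=1 BR=0, R=4, W=2
[2] ALU needs rd=2 wr=1: ok; after: ALU=1 MUL=1 MEM=1 BR=0, R=2, W=1
[3] MEM needs rd=2 wr=0: ok; after: ALU=1 MUL=1 MEM=0 BR=0, R=0, W=1
[4] BR needs rd=2 wr=0: FU; after: ALU=1 MUL=1 MEM=0 BR=0, R=0, W=1
[5] MUL needs rd=2 wr=1: RD_PORT; after: ALU=1 MUL=1 MEM=0 BR=0, R=0, W=1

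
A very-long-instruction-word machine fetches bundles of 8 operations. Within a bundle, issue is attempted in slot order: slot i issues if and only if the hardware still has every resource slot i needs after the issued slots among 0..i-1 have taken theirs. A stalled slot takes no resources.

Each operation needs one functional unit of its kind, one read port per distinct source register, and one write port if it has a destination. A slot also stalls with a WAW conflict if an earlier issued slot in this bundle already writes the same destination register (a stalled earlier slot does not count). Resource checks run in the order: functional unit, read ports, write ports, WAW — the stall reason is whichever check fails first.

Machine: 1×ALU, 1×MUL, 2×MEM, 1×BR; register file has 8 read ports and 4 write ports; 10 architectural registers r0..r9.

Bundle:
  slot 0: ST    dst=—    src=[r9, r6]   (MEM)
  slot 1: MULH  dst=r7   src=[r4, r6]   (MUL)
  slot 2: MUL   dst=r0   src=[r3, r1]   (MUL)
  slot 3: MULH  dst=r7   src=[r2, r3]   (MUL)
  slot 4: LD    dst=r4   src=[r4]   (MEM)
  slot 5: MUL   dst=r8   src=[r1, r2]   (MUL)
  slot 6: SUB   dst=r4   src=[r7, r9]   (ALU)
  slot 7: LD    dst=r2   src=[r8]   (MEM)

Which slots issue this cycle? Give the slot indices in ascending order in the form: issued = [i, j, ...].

issued = [0, 1, 4]

[0] MEM needs rd=2 wr=0: ok; after: ALU=1 MUL=1 MEM=1 BR=1, R=6, W=4
[1] MUL needs rd=2 wr=1: ok; after: ALU=1 MUL=0 MEM=1 BR=1, R=4, W=3
[2] MUL needs rd=2 wr=1: FU; after: ALU=1 MUL=0 MEM=1 BR=1, R=4, W=3
[3] MUL needs rd=2 wr=1: FU; after: ALU=1 MUL=0 MEM=1 BR=1, R=4, W=3
[4] MEM needs rd=1 wr=1: ok; after: ALU=1 MUL=0 MEM=0 BR=1, R=3, W=2
[5] MUL needs rd=2 wr=1: FU; after: ALU=1 MUL=0 MEM=0 BR=1, R=3, W=2
[6] ALU needs rd=2 wr=1: WAW; after: ALU=1 MUL=0 MEM=0 BR=1, R=3, W=2
[7] MEM needs rd=1 wr=1: FU; after: ALU=1 MUL=0 MEM=0 BR=1, R=3, W=2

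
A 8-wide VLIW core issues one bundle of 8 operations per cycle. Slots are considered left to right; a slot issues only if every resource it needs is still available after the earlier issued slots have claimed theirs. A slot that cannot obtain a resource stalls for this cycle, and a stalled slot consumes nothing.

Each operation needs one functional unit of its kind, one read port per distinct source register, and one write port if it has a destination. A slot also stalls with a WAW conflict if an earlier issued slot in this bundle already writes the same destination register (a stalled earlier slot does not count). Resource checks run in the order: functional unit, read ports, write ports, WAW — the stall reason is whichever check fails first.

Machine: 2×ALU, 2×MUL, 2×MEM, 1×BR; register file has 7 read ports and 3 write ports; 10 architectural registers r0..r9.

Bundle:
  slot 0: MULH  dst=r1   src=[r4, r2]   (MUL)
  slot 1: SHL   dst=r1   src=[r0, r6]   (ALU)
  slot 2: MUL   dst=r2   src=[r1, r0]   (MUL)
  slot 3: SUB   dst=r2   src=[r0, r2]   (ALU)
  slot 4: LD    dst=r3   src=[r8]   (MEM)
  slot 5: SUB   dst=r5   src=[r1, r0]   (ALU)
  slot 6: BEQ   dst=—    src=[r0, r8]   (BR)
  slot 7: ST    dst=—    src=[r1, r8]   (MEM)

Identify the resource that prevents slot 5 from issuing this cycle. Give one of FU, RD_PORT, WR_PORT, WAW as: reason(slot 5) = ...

reason(slot 5) = WR_PORT

#0 MUL src=r4,r2 dispatched  <A:2 Mu:1 Ld:2 B:1 rd:5 wr:2>
#1 ALU src=r0,r6 held:WAW  <A:2 Mu:1 Ld:2 B:1 rd:5 wr:2>
#2 MUL src=r1,r0 dispatched  <A:2 Mu:0 Ld:2 B:1 rd:3 wr:1>
#3 ALU src=r0,r2 held:WAW  <A:2 Mu:0 Ld:2 B:1 rd:3 wr:1>
#4 MEM src=r8 dispatched  <A:2 Mu:0 Ld:1 B:1 rd:2 wr:0>
#5 ALU src=r1,r0 held:WR_PORT  <A:2 Mu:0 Ld:1 B:1 rd:2 wr:0>
#6 BR src=r0,r8 dispatched  <A:2 Mu:0 Ld:1 B:0 rd:0 wr:0>
#7 MEM src=r1,r8 held:RD_PORT  <A:2 Mu:0 Ld:1 B:0 rd:0 wr:0>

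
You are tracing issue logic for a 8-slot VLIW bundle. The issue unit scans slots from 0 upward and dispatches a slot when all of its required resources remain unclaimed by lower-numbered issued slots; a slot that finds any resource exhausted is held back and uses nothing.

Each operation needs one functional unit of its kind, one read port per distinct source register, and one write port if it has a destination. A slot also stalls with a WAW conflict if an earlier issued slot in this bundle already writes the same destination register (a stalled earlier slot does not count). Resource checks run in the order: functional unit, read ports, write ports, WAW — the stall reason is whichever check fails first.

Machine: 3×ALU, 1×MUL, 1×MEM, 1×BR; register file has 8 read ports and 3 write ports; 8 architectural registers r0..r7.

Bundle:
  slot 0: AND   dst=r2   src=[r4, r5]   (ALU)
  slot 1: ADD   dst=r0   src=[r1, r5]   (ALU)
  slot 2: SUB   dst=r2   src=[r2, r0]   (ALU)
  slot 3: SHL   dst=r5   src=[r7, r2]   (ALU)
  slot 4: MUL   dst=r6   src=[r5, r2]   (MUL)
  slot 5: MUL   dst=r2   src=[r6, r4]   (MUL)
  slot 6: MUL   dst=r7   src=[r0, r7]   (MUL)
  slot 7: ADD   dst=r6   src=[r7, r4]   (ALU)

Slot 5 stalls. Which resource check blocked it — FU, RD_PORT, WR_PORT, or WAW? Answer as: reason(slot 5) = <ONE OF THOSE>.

reason(slot 5) = WR_PORT

[0] ALU needs rd=2 wr=1: ok; after: ALU=2 MUL=1 MEM=1 BR=1, R=6, W=2
[1] ALU needs rd=2 wr=1: ok; after: ALU=1 MUL=1 MEM=1 BR=1, R=4, W=1
[2] ALU needs rd=2 wr=1: WAW; after: ALU=1 MUL=1 MEM=1 BR=1, R=4, W=1
[3] ALU needs rd=2 wr=1: ok; after: ALU=0 MUL=1 MEM=1 BR=1, R=2, W=0
[4] MUL needs rd=2 wr=1: WR_PORT; after: ALU=0 MUL=1 MEM=1 BR=1, R=2, W=0
[5] MUL needs rd=2 wr=1: WR_PORT; after: ALU=0 MUL=1 MEM=1 BR=1, R=2, W=0
[6] MUL needs rd=2 wr=1: WR_PORT; after: ALU=0 MUL=1 MEM=1 BR=1, R=2, W=0
[7] ALU needs rd=2 wr=1: FU; after: ALU=0 MUL=1 MEM=1 BR=1, R=2, W=0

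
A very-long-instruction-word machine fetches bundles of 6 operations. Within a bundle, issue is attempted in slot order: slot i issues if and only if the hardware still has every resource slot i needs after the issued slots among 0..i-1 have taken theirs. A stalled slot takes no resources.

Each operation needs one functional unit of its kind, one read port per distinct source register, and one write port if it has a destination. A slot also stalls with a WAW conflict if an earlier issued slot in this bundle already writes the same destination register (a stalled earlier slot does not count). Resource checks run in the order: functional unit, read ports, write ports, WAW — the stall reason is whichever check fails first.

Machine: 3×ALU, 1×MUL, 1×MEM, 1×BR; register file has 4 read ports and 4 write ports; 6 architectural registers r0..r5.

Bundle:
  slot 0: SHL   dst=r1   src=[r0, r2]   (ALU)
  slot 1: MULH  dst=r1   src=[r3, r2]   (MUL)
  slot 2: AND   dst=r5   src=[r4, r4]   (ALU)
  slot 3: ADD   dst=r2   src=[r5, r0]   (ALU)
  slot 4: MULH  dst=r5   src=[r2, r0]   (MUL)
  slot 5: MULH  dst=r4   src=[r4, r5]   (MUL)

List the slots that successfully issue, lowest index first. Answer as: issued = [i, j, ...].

issued = [0, 2]

#0 ALU src=r0,r2 dispatched  <A:2 Mu:1 Ld:1 B:1 rd:2 wr:3>
#1 MUL src=r3,r2 held:WAW  <A:2 Mu:1 Ld:1 B:1 rd:2 wr:3>
#2 ALU src=r4,r4 dispatched  <A:1 Mu:1 Ld:1 B:1 rd:1 wr:2>
#3 ALU src=r5,r0 held:RD_PORT  <A:1 Mu:1 Ld:1 B:1 rd:1 wr:2>
#4 MUL src=r2,r0 held:RD_PORT  <A:1 Mu:1 Ld:1 B:1 rd:1 wr:2>
#5 MUL src=r4,r5 held:RD_PORT  <A:1 Mu:1 Ld:1 B:1 rd:1 wr:2>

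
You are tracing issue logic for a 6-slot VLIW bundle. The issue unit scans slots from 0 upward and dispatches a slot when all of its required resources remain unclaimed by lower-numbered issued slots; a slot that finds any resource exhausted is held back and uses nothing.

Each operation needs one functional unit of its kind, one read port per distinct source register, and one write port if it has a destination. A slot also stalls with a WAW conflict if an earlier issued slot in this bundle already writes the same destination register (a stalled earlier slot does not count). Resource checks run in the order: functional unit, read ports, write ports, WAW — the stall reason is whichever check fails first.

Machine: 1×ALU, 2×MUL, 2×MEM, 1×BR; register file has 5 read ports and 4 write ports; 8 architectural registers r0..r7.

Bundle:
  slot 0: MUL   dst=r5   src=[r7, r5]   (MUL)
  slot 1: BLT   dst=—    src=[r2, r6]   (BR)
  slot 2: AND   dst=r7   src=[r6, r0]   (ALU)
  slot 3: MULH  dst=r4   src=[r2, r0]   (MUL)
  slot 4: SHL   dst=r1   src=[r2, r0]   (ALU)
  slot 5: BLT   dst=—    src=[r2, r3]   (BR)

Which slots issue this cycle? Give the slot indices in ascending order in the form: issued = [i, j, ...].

issued = [0, 1]

[0] MUL needs rd=2 wr=1: ok; after: ALU=1 MUL=1 MEM=2 BR=1, R=3, W=3
[1] BR needs rd=2 wr=0: ok; after: ALU=1 MUL=1 MEM=2 BR=0, R=1, W=3
[2] ALU needs rd=2 wr=1: RD_PORT; after: ALU=1 MUL=1 MEM=2 BR=0, R=1, W=3
[3] MUL needs rd=2 wr=1: RD_PORT; after: ALU=1 MUL=1 MEM=2 BR=0, R=1, W=3
[4] ALU needs rd=2 wr=1: RD_PORT; after: ALU=1 MUL=1 MEM=2 BR=0, R=1, W=3
[5] BR needs rd=2 wr=0: FU; after: ALU=1 MUL=1 MEM=2 BR=0, R=1, W=3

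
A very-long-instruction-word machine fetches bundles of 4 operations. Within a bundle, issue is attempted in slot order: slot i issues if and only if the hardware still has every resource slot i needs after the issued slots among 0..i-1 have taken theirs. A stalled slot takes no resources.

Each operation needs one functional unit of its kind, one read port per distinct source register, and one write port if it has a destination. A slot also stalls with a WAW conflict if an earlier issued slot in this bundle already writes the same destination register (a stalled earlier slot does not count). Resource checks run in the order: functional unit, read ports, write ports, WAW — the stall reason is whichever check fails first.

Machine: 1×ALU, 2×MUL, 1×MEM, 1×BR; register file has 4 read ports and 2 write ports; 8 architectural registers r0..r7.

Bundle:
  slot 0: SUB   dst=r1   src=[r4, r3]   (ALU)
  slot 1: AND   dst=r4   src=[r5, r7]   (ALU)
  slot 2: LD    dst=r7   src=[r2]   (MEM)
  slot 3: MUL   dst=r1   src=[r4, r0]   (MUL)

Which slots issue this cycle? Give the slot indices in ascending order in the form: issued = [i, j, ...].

issued = [0, 2]

  0. ALU→r1 ⇒ go  {0A/2Mu/1Ld/1B | 2r 1w}
  1. ALU→r4 ⇒ no(FU)  {0A/2Mu/1Ld/1B | 2r 1w}
  2. MEM→r7 ⇒ go  {0A/2Mu/0Ld/1B | 1r 0w}
  3. MUL→r1 ⇒ no(RD_PORT)  {0A/2Mu/0Ld/1B | 1r 0w}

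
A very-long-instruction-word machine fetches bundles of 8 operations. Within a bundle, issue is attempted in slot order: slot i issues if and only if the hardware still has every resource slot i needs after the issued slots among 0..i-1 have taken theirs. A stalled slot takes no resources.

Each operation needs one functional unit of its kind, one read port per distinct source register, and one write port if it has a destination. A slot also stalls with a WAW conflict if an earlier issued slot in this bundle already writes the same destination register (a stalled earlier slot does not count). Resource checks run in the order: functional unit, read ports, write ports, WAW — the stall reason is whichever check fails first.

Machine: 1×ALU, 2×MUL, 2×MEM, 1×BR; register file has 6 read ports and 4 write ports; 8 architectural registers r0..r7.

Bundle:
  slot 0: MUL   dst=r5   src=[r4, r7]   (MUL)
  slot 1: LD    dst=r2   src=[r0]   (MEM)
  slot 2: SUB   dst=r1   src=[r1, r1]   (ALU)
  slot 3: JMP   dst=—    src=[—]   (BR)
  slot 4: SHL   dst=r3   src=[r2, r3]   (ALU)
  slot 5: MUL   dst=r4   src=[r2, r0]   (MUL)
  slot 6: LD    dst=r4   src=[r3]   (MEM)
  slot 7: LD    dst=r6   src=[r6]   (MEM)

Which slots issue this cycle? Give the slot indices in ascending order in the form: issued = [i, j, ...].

  0. MUL→r5 ⇒ go  {1A/1Mu/2Ld/1B | 4r 3w}
  1. MEM→r2 ⇒ go  {1A/1Mu/1Ld/1B | 3r 2w}
  2. ALU→r1 ⇒ go  {0A/1Mu/1Ld/1B | 2r 1w}
  3. BR ⇒ go  {0A/1Mu/1Ld/0B | 2r 1w}
  4. ALU→r3 ⇒ no(FU)  {0A/1Mu/1Ld/0B | 2r 1w}
  5. MUL→r4 ⇒ go  {0A/0Mu/1Ld/0B | 0r 0w}
  6. MEM→r4 ⇒ no(RD_PORT)  {0A/0Mu/1Ld/0B | 0r 0w}
  7. MEM→r6 ⇒ no(RD_PORT)  {0A/0Mu/1Ld/0B | 0r 0w}

issued = [0, 1, 2, 3, 5]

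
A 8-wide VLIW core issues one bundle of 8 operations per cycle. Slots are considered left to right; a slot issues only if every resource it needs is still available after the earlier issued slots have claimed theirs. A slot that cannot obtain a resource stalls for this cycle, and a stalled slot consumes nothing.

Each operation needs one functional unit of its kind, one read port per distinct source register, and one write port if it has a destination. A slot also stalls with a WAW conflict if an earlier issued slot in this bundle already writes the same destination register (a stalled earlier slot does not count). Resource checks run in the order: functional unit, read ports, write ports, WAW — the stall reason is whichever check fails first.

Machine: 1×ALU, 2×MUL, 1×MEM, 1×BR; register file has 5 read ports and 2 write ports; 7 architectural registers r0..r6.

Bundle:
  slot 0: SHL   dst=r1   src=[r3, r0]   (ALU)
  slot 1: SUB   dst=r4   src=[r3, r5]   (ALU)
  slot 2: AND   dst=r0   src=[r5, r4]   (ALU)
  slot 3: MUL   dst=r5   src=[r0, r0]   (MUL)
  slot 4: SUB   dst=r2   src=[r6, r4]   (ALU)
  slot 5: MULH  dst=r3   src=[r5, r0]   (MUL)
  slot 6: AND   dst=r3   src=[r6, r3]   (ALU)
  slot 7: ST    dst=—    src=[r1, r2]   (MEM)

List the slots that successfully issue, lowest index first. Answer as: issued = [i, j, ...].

(0) want 1×ALU +2rd +1wr — yes → AL0|MU2|ME1|BR1|rd3|wr1
(1) want 1×ALU +2rd +1wr — FU → AL0|MU2|ME1|BR1|rd3|wr1
(2) want 1×ALU +2rd +1wr — FU → AL0|MU2|ME1|BR1|rd3|wr1
(3) want 1×MUL +1rd +1wr — yes → AL0|MU1|ME1|BR1|rd2|wr0
(4) want 1×ALU +2rd +1wr — FU → AL0|MU1|ME1|BR1|rd2|wr0
(5) want 1×MUL +2rd +1wr — WR_PORT → AL0|MU1|ME1|BR1|rd2|wr0
(6) want 1×ALU +2rd +1wr — FU → AL0|MU1|ME1|BR1|rd2|wr0
(7) want 1×MEM +2rd +0wr — yes → AL0|MU1|ME0|BR1|rd0|wr0

issued = [0, 3, 7]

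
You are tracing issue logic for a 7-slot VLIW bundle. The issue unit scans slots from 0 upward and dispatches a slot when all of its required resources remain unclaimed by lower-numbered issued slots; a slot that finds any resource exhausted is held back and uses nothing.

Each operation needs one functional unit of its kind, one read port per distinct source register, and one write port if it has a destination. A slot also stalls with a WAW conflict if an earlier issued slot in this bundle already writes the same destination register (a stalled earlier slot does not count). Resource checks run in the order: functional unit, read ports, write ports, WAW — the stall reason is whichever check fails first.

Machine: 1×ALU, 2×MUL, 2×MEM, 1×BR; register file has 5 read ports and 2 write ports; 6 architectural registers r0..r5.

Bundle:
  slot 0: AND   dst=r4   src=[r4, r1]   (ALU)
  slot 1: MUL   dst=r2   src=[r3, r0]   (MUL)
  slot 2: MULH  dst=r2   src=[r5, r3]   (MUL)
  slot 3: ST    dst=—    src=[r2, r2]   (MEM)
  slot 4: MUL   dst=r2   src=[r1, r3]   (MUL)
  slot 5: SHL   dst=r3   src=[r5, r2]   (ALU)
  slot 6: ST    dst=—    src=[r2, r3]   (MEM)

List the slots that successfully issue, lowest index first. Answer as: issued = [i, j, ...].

issued = [0, 1, 3]

#0 ALU src=r4,r1 dispatched  <A:0 Mu:2 Ld:2 B:1 rd:3 wr:1>
#1 MUL src=r3,r0 dispatched  <A:0 Mu:1 Ld:2 B:1 rd:1 wr:0>
#2 MUL src=r5,r3 held:RD_PORT  <A:0 Mu:1 Ld:2 B:1 rd:1 wr:0>
#3 MEM src=r2,r2 dispatched  <A:0 Mu:1 Ld:1 B:1 rd:0 wr:0>
#4 MUL src=r1,r3 held:RD_PORT  <A:0 Mu:1 Ld:1 B:1 rd:0 wr:0>
#5 ALU src=r5,r2 held:FU  <A:0 Mu:1 Ld:1 B:1 rd:0 wr:0>
#6 MEM src=r2,r3 held:RD_PORT  <A:0 Mu:1 Ld:1 B:1 rd:0 wr:0>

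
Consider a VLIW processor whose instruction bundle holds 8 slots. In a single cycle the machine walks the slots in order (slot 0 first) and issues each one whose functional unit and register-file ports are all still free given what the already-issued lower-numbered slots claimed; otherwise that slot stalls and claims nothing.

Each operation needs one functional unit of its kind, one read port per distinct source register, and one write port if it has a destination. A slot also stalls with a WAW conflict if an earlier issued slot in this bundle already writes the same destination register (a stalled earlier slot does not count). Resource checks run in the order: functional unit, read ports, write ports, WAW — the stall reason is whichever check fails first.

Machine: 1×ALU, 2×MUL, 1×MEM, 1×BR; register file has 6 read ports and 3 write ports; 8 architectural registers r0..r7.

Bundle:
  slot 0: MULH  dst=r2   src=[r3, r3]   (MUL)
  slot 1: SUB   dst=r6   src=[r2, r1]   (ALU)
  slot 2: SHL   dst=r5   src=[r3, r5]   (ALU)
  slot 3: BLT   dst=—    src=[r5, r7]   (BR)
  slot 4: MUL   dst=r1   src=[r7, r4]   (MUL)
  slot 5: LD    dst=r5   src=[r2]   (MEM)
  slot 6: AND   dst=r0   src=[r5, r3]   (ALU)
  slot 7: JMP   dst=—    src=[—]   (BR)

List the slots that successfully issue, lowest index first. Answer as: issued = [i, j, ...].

issued = [0, 1, 3, 5]

[0] MUL needs rd=1 wr=1: ok; after: ALU=1 MUL=1 MEM=1 BR=1, R=5, W=2
[1] ALU needs rd=2 wr=1: ok; after: ALU=0 MUL=1 MEM=1 BR=1, R=3, W=1
[2] ALU needs rd=2 wr=1: FU; after: ALU=0 MUL=1 MEM=1 BR=1, R=3, W=1
[3] BR needs rd=2 wr=0: ok; after: ALU=0 MUL=1 MEM=1 BR=0, R=1, W=1
[4] MUL needs rd=2 wr=1: RD_PORT; after: ALU=0 MUL=1 MEM=1 BR=0, R=1, W=1
[5] MEM needs rd=1 wr=1: ok; after: ALU=0 MUL=1 MEM=0 BR=0, R=0, W=0
[6] ALU needs rd=2 wr=1: FU; after: ALU=0 MUL=1 MEM=0 BR=0, R=0, W=0
[7] BR needs rd=0 wr=0: FU; after: ALU=0 MUL=1 MEM=0 BR=0, R=0, W=0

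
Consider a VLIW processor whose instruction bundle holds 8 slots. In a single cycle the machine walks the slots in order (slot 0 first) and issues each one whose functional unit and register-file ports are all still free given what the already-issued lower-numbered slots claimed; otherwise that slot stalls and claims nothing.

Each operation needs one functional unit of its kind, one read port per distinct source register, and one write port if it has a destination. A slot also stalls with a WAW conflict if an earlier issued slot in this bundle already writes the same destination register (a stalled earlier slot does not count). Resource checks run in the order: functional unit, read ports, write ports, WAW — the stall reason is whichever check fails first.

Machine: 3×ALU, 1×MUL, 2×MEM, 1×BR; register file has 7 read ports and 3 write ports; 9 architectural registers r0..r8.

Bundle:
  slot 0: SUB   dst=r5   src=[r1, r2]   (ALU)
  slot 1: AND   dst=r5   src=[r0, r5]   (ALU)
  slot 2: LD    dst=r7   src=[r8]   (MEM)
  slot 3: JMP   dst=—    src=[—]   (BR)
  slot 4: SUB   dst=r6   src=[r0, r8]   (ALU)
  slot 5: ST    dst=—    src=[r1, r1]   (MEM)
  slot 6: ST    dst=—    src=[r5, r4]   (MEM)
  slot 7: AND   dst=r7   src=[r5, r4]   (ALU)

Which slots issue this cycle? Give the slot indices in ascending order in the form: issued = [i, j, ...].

#0 ALU src=r1,r2 dispatched  <A:2 Mu:1 Ld:2 B:1 rd:5 wr:2>
#1 ALU src=r0,r5 held:WAW  <A:2 Mu:1 Ld:2 B:1 rd:5 wr:2>
#2 MEM src=r8 dispatched  <A:2 Mu:1 Ld:1 B:1 rd:4 wr:1>
#3 BR src=- dispatched  <A:2 Mu:1 Ld:1 B:0 rd:4 wr:1>
#4 ALU src=r0,r8 dispatched  <A:1 Mu:1 Ld:1 B:0 rd:2 wr:0>
#5 MEM src=r1,r1 dispatched  <A:1 Mu:1 Ld:0 B:0 rd:1 wr:0>
#6 MEM src=r5,r4 held:FU  <A:1 Mu:1 Ld:0 B:0 rd:1 wr:0>
#7 ALU src=r5,r4 held:RD_PORT  <A:1 Mu:1 Ld:0 B:0 rd:1 wr:0>

issued = [0, 2, 3, 4, 5]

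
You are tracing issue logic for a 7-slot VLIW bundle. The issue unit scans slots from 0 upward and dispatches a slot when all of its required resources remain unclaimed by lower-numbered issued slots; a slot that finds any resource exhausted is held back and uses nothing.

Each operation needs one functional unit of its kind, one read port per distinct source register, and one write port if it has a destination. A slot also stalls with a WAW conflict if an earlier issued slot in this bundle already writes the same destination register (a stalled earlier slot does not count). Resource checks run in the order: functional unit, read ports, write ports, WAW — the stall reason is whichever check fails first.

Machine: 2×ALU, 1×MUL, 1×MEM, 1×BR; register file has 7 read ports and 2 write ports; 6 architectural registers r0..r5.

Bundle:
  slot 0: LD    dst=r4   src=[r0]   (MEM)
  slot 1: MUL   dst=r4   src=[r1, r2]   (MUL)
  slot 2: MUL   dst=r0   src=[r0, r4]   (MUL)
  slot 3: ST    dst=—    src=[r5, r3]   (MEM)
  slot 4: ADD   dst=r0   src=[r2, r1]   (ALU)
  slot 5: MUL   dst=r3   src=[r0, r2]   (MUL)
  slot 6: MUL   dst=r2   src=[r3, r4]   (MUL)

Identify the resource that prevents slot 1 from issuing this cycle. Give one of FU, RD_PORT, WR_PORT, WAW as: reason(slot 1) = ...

(0) want 1×MEM +1rd +1wr — yes → AL2|MU1|ME0|BR1|rd6|wr1
(1) want 1×MUL +2rd +1wr — WAW → AL2|MU1|ME0|BR1|rd6|wr1
(2) want 1×MUL +2rd +1wr — yes → AL2|MU0|ME0|BR1|rd4|wr0
(3) want 1×MEM +2rd +0wr — FU → AL2|MU0|ME0|BR1|rd4|wr0
(4) want 1×ALU +2rd +1wr — WR_PORT → AL2|MU0|ME0|BR1|rd4|wr0
(5) want 1×MUL +2rd +1wr — FU → AL2|MU0|ME0|BR1|rd4|wr0
(6) want 1×MUL +2rd +1wr — FU → AL2|MU0|ME0|BR1|rd4|wr0

reason(slot 1) = WAW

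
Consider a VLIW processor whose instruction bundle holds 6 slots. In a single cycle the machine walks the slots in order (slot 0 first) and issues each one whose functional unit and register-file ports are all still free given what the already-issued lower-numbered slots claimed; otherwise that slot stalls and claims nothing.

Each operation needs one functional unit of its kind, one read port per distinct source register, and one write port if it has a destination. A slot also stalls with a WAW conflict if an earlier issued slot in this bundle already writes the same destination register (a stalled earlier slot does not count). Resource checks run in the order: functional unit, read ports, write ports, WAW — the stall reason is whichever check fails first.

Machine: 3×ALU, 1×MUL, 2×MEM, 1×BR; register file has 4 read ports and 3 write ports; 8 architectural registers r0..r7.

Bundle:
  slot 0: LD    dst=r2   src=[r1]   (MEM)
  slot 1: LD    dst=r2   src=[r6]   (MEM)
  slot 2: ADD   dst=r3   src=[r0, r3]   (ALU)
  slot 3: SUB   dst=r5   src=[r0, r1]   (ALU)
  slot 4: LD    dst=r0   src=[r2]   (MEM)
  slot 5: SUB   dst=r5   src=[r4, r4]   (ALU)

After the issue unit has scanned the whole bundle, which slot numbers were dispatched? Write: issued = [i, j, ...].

issued = [0, 2, 4]

  0. MEM→r2 ⇒ go  {3A/1Mu/1Ld/1B | 3r 2w}
  1. MEM→r2 ⇒ no(WAW)  {3A/1Mu/1Ld/1B | 3r 2w}
  2. ALU→r3 ⇒ go  {2A/1Mu/1Ld/1B | 1r 1w}
  3. ALU→r5 ⇒ no(RD_PORT)  {2A/1Mu/1Ld/1B | 1r 1w}
  4. MEM→r0 ⇒ go  {2A/1Mu/0Ld/1B | 0r 0w}
  5. ALU→r5 ⇒ no(RD_PORT)  {2A/1Mu/0Ld/1B | 0r 0w}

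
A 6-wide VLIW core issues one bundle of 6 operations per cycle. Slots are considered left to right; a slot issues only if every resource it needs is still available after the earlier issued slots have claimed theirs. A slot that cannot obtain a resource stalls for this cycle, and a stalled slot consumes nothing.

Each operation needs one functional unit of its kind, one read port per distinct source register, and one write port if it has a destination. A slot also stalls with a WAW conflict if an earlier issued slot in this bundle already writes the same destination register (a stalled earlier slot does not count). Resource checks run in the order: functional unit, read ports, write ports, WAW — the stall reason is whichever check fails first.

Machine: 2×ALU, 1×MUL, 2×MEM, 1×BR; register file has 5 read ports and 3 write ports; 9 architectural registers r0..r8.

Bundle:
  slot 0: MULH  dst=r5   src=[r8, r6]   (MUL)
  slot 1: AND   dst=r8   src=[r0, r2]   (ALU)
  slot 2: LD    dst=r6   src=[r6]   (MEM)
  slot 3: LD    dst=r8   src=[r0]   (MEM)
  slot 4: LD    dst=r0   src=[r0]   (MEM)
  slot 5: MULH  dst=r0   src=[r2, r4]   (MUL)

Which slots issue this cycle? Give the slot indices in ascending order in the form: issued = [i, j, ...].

(0) want 1×MUL +2rd +1wr — yes → AL2|MU0|ME2|BR1|rd3|wr2
(1) want 1×ALU +2rd +1wr — yes → AL1|MU0|ME2|BR1|rd1|wr1
(2) want 1×MEM +1rd +1wr — yes → AL1|MU0|ME1|BR1|rd0|wr0
(3) want 1×MEM +1rd +1wr — RD_PORT → AL1|MU0|ME1|BR1|rd0|wr0
(4) want 1×MEM +1rd +1wr — RD_PORT → AL1|MU0|ME1|BR1|rd0|wr0
(5) want 1×MUL +2rd +1wr — FU → AL1|MU0|ME1|BR1|rd0|wr0

issued = [0, 1, 2]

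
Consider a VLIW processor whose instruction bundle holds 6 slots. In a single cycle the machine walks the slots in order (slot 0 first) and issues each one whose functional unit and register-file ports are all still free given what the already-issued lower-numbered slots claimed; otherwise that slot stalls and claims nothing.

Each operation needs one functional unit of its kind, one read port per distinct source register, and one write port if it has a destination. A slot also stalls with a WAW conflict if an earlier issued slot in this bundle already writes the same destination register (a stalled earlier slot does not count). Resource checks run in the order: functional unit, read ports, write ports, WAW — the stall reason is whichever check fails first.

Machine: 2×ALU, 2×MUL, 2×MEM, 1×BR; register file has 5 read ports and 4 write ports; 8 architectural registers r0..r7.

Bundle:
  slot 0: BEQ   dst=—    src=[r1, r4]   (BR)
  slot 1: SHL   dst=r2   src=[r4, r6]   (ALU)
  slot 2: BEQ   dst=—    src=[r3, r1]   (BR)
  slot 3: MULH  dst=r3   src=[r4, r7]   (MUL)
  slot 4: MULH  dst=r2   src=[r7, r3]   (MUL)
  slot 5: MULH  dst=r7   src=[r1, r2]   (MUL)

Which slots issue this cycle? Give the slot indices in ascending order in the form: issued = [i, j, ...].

  0. BR ⇒ go  {2A/2Mu/2Ld/0B | 3r 4w}
  1. ALU→r2 ⇒ go  {1A/2Mu/2Ld/0B | 1r 3w}
  2. BR ⇒ no(FU)  {1A/2Mu/2Ld/0B | 1r 3w}
  3. MUL→r3 ⇒ no(RD_PORT)  {1A/2Mu/2Ld/0B | 1r 3w}
  4. MUL→r2 ⇒ no(RD_PORT)  {1A/2Mu/2Ld/0B | 1r 3w}
  5. MUL→r7 ⇒ no(RD_PORT)  {1A/2Mu/2Ld/0B | 1r 3w}

issued = [0, 1]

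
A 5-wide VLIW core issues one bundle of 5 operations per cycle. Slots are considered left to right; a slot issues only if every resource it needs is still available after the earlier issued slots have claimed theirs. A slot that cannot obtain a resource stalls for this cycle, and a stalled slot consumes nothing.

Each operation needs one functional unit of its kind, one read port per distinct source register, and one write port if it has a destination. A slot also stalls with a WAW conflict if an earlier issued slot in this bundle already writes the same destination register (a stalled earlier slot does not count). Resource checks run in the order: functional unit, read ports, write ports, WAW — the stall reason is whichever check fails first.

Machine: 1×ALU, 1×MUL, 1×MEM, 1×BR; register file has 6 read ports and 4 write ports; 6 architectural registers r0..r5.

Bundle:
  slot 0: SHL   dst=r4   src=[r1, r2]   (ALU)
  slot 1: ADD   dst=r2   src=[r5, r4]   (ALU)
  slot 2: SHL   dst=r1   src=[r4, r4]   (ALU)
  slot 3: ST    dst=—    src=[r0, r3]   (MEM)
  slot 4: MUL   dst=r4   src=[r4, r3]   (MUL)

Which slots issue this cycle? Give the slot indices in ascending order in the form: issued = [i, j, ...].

  0. ALU→r4 ⇒ go  {0A/1Mu/1Ld/1B | 4r 3w}
  1. ALU→r2 ⇒ no(FU)  {0A/1Mu/1Ld/1B | 4r 3w}
  2. ALU→r1 ⇒ no(FU)  {0A/1Mu/1Ld/1B | 4r 3w}
  3. MEM ⇒ go  {0A/1Mu/0Ld/1B | 2r 3w}
  4. MUL→r4 ⇒ no(WAW)  {0A/1Mu/0Ld/1B | 2r 3w}

issued = [0, 3]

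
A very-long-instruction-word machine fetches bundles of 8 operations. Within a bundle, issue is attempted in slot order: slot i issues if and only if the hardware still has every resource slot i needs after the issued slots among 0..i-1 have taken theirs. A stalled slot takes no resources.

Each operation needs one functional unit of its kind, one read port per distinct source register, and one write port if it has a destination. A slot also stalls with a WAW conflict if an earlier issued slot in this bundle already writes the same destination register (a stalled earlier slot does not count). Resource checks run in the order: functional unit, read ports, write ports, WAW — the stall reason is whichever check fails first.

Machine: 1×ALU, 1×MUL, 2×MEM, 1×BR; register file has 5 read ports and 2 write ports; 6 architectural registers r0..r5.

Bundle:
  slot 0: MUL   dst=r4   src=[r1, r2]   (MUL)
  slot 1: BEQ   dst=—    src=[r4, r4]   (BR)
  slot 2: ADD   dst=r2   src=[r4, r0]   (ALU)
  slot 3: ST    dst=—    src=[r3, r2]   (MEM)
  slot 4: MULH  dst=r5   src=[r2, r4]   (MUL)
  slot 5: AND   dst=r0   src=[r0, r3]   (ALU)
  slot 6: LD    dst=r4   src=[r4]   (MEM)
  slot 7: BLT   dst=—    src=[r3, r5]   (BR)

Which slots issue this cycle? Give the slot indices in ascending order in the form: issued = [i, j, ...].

issued = [0, 1, 2]

(0) want 1×MUL +2rd +1wr — yes → AL1|MU0|ME2|BR1|rd3|wr1
(1) want 1×BR +1rd +0wr — yes → AL1|MU0|ME2|BR0|rd2|wr1
(2) want 1×ALU +2rd +1wr — yes → AL0|MU0|ME2|BR0|rd0|wr0
(3) want 1×MEM +2rd +0wr — RD_PORT → AL0|MU0|ME2|BR0|rd0|wr0
(4) want 1×MUL +2rd +1wr — FU → AL0|MU0|ME2|BR0|rd0|wr0
(5) want 1×ALU +2rd +1wr — FU → AL0|MU0|ME2|BR0|rd0|wr0
(6) want 1×MEM +1rd +1wr — RD_PORT → AL0|MU0|ME2|BR0|rd0|wr0
(7) want 1×BR +2rd +0wr — FU → AL0|MU0|ME2|BR0|rd0|wr0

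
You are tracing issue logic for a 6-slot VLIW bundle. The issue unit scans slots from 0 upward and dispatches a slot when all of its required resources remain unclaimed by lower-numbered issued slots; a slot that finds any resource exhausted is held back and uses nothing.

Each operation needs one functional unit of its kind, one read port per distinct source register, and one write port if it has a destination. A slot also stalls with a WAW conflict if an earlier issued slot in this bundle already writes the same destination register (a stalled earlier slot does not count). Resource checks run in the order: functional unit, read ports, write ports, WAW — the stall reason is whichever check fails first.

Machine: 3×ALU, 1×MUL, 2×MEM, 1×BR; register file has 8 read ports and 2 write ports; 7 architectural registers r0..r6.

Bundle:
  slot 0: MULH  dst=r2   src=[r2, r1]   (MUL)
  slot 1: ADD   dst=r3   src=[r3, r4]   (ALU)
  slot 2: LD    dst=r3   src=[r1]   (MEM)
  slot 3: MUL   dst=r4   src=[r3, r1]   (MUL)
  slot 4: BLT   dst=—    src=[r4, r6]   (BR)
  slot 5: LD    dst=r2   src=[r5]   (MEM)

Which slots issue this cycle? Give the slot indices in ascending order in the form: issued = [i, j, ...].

issued = [0, 1, 4]

[0] MUL needs rd=2 wr=1: ok; after: ALU=3 MUL=0 MEM=2 BR=1, R=6, W=1
[1] ALU needs rd=2 wr=1: ok; after: ALU=2 MUL=0 MEM=2 BR=1, R=4, W=0
[2] MEM needs rd=1 wr=1: WR_PORT; after: ALU=2 MUL=0 MEM=2 BR=1, R=4, W=0
[3] MUL needs rd=2 wr=1: FU; after: ALU=2 MUL=0 MEM=2 BR=1, R=4, W=0
[4] BR needs rd=2 wr=0: ok; after: ALU=2 MUL=0 MEM=2 BR=0, R=2, W=0
[5] MEM needs rd=1 wr=1: WR_PORT; after: ALU=2 MUL=0 MEM=2 BR=0, R=2, W=0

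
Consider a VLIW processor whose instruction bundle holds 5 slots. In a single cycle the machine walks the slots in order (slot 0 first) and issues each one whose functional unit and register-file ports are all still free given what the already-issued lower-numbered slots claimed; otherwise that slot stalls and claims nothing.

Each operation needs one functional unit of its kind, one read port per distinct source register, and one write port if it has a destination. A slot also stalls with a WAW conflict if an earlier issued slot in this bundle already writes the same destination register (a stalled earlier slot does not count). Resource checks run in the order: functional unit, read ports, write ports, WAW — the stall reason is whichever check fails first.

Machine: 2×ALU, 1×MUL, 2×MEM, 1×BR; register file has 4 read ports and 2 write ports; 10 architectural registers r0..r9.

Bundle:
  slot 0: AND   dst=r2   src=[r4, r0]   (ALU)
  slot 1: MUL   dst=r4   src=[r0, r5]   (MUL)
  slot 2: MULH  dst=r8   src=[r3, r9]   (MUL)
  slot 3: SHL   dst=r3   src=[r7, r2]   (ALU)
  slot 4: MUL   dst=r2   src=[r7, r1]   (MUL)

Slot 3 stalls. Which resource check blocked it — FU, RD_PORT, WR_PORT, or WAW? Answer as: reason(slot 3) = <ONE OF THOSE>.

(0) want 1×ALU +2rd +1wr — yes → AL1|MU1|ME2|BR1|rd2|wr1
(1) want 1×MUL +2rd +1wr — yes → AL1|MU0|ME2|BR1|rd0|wr0
(2) want 1×MUL +2rd +1wr — FU → AL1|MU0|ME2|BR1|rd0|wr0
(3) want 1×ALU +2rd +1wr — RD_PORT → AL1|MU0|ME2|BR1|rd0|wr0
(4) want 1×MUL +2rd +1wr — FU → AL1|MU0|ME2|BR1|rd0|wr0

reason(slot 3) = RD_PORT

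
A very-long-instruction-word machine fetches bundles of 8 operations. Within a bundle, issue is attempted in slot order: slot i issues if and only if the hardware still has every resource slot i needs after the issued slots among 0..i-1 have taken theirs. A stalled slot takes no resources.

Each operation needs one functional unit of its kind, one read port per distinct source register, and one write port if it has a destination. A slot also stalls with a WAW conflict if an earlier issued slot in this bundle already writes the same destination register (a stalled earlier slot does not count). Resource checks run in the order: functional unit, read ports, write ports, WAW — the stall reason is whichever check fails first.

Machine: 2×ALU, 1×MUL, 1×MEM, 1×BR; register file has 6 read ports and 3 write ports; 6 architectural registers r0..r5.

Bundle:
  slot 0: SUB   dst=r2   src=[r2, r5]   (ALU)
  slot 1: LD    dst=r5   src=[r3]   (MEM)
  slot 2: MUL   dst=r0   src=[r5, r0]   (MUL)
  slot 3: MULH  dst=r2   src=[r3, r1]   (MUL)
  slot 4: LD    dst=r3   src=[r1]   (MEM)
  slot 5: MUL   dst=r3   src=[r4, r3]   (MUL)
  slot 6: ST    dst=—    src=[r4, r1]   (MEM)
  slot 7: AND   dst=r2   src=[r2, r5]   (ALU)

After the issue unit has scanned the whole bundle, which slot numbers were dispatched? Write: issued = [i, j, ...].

issued = [0, 1, 2]

[0] ALU needs rd=2 wr=1: ok; after: ALU=1 MUL=1 MEM=1 BR=1, R=4, W=2
[1] MEM needs rd=1 wr=1: ok; after: ALU=1 MUL=1 MEM=0 BR=1, R=3, W=1
[2] MUL needs rd=2 wr=1: ok; after: ALU=1 MUL=0 MEM=0 BR=1, R=1, W=0
[3] MUL needs rd=2 wr=1: FU; after: ALU=1 MUL=0 MEM=0 BR=1, R=1, W=0
[4] MEM needs rd=1 wr=1: FU; after: ALU=1 MUL=0 MEM=0 BR=1, R=1, W=0
[5] MUL needs rd=2 wr=1: FU; after: ALU=1 MUL=0 MEM=0 BR=1, R=1, W=0
[6] MEM needs rd=2 wr=0: FU; after: ALU=1 MUL=0 MEM=0 BR=1, R=1, W=0
[7] ALU needs rd=2 wr=1: RD_PORT; after: ALU=1 MUL=0 MEM=0 BR=1, R=1, W=0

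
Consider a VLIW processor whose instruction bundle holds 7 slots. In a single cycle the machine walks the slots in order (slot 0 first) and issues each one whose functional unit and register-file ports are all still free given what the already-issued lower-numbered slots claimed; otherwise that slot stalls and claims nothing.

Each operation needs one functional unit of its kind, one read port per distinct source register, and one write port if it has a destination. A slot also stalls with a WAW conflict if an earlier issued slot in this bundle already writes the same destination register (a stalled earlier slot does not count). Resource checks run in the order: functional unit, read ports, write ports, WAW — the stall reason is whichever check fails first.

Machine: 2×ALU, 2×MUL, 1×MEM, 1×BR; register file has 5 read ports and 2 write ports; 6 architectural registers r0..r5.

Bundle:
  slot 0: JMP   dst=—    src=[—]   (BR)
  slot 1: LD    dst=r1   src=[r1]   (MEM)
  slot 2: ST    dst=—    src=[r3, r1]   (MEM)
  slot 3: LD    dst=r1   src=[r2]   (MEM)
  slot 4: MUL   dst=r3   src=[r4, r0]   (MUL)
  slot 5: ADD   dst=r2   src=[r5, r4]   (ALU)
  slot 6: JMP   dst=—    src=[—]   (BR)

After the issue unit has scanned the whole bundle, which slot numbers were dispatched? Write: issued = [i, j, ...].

(0) want 1×BR +0rd +0wr — yes → AL2|MU2|ME1|BR0|rd5|wr2
(1) want 1×MEM +1rd +1wr — yes → AL2|MU2|ME0|BR0|rd4|wr1
(2) want 1×MEM +2rd +0wr — FU → AL2|MU2|ME0|BR0|rd4|wr1
(3) want 1×MEM +1rd +1wr — FU → AL2|MU2|ME0|BR0|rd4|wr1
(4) want 1×MUL +2rd +1wr — yes → AL2|MU1|ME0|BR0|rd2|wr0
(5) want 1×ALU +2rd +1wr — WR_PORT → AL2|MU1|ME0|BR0|rd2|wr0
(6) want 1×BR +0rd +0wr — FU → AL2|MU1|ME0|BR0|rd2|wr0

issued = [0, 1, 4]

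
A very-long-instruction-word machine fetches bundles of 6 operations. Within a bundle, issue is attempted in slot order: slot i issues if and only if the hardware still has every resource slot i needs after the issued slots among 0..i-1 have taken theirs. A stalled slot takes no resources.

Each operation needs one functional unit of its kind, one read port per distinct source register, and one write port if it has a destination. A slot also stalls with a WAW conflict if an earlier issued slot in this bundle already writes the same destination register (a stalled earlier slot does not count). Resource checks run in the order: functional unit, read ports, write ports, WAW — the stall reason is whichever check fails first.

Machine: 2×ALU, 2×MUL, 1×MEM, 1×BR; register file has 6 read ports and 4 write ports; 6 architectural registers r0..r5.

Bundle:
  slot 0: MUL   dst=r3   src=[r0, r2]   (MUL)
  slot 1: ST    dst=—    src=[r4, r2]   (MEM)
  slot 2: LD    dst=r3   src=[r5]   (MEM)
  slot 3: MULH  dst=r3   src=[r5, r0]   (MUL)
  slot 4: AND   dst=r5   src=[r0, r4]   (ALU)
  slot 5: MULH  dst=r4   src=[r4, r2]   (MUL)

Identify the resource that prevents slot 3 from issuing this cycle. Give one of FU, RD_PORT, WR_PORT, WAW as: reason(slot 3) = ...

  0. MUL→r3 ⇒ go  {2A/1Mu/1Ld/1B | 4r 3w}
  1. MEM ⇒ go  {2A/1Mu/0Ld/1B | 2r 3w}
  2. MEM→r3 ⇒ no(FU)  {2A/1Mu/0Ld/1B | 2r 3w}
  3. MUL→r3 ⇒ no(WAW)  {2A/1Mu/0Ld/1B | 2r 3w}
  4. ALU→r5 ⇒ go  {1A/1Mu/0Ld/1B | 0r 2w}
  5. MUL→r4 ⇒ no(RD_PORT)  {1A/1Mu/0Ld/1B | 0r 2w}

reason(slot 3) = WAW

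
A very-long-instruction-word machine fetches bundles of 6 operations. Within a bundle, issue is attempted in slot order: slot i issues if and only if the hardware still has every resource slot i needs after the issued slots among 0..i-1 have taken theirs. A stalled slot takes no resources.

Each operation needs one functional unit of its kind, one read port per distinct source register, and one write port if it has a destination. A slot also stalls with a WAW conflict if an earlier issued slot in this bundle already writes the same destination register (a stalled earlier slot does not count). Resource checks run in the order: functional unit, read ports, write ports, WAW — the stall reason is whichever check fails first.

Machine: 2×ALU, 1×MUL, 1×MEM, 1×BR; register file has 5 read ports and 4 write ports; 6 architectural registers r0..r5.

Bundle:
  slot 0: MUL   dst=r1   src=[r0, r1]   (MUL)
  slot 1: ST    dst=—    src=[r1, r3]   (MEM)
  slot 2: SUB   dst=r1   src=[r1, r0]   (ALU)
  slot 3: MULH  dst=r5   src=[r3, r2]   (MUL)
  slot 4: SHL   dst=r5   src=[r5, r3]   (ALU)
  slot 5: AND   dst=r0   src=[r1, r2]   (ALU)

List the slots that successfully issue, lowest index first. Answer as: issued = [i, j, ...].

issued = [0, 1]

  0. MUL→r1 ⇒ go  {2A/0Mu/1Ld/1B | 3r 3w}
  1. MEM ⇒ go  {2A/0Mu/0Ld/1B | 1r 3w}
  2. ALU→r1 ⇒ no(RD_PORT)  {2A/0Mu/0Ld/1B | 1r 3w}
  3. MUL→r5 ⇒ no(FU)  {2A/0Mu/0Ld/1B | 1r 3w}
  4. ALU→r5 ⇒ no(RD_PORT)  {2A/0Mu/0Ld/1B | 1r 3w}
  5. ALU→r0 ⇒ no(RD_PORT)  {2A/0Mu/0Ld/1B | 1r 3w}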